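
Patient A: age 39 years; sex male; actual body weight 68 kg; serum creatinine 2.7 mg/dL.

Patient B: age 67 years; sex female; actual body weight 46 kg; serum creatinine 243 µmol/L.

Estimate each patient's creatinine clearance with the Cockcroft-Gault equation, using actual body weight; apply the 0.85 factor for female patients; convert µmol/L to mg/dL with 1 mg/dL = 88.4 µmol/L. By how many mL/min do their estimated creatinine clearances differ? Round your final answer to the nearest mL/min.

Patient A: CrCl = (140 − 39) × 68 / (72 × 2.7) = 6868.0 / 194.40 ≈ 35.3 mL/min
Patient B: SCr = 243 / 88.4 = 2.749 mg/dL
Patient B: CrCl = (140 − 67) × 46 / (72 × 2.749) × 0.85 = 3358.0 / 197.93 × 0.85 ≈ 14.4 mL/min
|35.3 − 14.4| = 20.9 mL/min

21 mL/min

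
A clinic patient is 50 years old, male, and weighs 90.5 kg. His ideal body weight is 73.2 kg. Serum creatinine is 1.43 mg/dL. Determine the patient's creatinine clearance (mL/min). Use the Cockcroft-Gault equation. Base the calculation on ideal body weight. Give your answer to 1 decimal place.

CrCl = (140 − 50) × 73.2 / (72 × 1.43) = 6588.0 / 102.96 ≈ 64.0 mL/min

64.0 mL/min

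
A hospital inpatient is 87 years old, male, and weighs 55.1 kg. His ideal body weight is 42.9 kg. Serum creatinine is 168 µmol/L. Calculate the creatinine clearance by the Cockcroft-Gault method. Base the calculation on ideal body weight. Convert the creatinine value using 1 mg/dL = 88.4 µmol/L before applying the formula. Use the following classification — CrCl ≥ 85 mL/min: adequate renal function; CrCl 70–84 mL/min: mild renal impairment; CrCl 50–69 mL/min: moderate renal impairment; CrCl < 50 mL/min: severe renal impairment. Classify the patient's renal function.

severe renal impairment

SCr = 168 / 88.4 = 1.9 mg/dL
CrCl = (140 − 87) × 42.9 / (72 × 1.9) = 2273.7 / 136.80 ≈ 16.6 mL/min
17 mL/min falls in the 'severe renal impairment' range.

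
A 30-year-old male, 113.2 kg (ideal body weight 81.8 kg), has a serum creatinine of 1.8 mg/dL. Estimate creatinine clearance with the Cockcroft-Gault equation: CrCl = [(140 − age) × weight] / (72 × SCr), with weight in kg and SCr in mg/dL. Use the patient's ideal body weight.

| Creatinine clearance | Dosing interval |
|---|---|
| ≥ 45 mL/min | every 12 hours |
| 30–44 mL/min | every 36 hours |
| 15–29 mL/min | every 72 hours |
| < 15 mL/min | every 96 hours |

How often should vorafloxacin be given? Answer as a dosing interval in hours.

CrCl = (140 − 30) × 81.8 / (72 × 1.8) = 8998.0 / 129.60 ≈ 69.4 mL/min
CrCl ≈ 69 mL/min → bracket ≥ 45 mL/min → every 12 hours.

every 12 hours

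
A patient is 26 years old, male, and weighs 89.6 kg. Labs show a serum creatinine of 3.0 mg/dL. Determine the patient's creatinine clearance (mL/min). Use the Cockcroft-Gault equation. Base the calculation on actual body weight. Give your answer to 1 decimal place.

CrCl = (140 − 26) × 89.6 / (72 × 3) = 10214.4 / 216.00 ≈ 47.3 mL/min

47.3 mL/min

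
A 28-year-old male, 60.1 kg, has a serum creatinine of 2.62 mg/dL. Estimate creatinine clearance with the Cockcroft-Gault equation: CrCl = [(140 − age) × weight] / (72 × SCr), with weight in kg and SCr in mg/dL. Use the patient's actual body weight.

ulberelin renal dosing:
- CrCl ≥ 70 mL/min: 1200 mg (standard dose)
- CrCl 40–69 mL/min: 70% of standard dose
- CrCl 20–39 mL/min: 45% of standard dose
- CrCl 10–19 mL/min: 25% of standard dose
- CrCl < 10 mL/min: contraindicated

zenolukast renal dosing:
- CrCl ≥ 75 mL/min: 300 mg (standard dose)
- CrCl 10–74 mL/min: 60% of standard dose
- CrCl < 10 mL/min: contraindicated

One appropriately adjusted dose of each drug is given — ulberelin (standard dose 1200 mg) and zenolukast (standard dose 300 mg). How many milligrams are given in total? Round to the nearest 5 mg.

720 mg

CrCl = (140 − 28) × 60.1 / (72 × 2.62) = 6731.2 / 188.64 ≈ 35.7 mL/min
CrCl ≈ 36 mL/min.
ulberelin: 20–39 mL/min → 45% of 1200 mg = 540 mg.
zenolukast: 10–74 mL/min → 60% of 300 mg = 180 mg.
Total = 540 + 180 = 720 mg.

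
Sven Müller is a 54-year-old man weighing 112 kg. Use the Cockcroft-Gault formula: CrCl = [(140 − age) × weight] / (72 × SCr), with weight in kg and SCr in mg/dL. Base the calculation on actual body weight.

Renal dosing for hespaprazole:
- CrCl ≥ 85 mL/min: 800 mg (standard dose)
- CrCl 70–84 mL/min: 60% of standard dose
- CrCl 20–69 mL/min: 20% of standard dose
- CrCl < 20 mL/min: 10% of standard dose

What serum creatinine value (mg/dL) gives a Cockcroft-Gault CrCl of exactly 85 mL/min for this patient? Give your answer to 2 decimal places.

Standard dose requires CrCl ≥ 85 mL/min.
Set (140 − 54) × 112 / (72 × SCr) = 85
SCr = (140 − 54) × 112 / (72 × 85) = 1.574 mg/dL

1.57 mg/dL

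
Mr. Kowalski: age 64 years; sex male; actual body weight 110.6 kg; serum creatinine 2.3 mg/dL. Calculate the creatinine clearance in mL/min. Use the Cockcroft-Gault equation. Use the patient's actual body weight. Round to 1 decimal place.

CrCl = (140 − 64) × 110.6 / (72 × 2.3) = 8405.6 / 165.60 ≈ 50.8 mL/min

50.8 mL/min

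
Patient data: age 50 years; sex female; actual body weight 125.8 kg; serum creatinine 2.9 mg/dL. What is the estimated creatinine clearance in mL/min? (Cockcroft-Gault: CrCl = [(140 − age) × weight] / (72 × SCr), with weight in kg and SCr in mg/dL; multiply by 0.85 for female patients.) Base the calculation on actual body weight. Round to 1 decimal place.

46.1 mL/min

CrCl = (140 − 50) × 125.8 / (72 × 2.9) × 0.85 = 11322.0 / 208.80 × 0.85 ≈ 46.1 mL/min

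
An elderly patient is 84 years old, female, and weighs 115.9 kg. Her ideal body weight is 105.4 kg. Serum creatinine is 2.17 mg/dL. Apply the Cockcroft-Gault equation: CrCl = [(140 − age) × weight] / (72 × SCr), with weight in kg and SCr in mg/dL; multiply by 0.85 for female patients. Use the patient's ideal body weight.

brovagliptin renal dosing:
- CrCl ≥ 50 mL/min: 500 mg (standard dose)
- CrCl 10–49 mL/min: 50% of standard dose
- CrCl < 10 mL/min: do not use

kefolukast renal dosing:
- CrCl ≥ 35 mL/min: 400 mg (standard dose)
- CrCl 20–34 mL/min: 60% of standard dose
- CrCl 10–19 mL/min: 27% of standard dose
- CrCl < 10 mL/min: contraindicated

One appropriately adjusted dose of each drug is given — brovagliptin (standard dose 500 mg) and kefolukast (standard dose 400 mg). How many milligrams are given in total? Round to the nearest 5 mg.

490 mg

CrCl = (140 − 84) × 105.4 / (72 × 2.17) × 0.85 = 5902.4 / 156.24 × 0.85 ≈ 32.1 mL/min
CrCl ≈ 32 mL/min.
brovagliptin: 10–49 mL/min → 50% of 500 mg = 250 mg.
kefolukast: 20–34 mL/min → 60% of 400 mg = 240 mg.
Total = 250 + 240 = 490 mg.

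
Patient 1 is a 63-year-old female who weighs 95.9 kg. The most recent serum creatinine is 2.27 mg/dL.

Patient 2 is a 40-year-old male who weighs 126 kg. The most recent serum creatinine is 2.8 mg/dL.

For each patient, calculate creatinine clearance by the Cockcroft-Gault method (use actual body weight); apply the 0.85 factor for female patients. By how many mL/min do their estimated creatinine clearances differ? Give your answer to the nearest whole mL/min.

Patient 1: CrCl = (140 − 63) × 95.9 / (72 × 2.27) × 0.85 = 7384.3 / 163.44 × 0.85 ≈ 38.4 mL/min
Patient 2: CrCl = (140 − 40) × 126 / (72 × 2.8) = 12600.0 / 201.60 ≈ 62.5 mL/min
|38.4 − 62.5| = 24.1 mL/min

24 mL/min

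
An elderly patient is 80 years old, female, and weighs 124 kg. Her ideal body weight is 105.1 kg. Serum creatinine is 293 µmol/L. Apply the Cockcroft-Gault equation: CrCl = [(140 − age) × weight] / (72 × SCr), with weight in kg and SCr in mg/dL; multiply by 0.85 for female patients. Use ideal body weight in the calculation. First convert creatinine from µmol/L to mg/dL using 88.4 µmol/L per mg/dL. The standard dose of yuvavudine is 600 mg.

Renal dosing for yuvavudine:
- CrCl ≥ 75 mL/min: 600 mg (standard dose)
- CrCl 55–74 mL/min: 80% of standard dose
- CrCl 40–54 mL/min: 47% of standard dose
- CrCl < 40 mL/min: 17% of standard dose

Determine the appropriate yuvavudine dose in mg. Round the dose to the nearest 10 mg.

SCr = 293 / 88.4 = 3.314 mg/dL
CrCl = (140 − 80) × 105.1 / (72 × 3.314) × 0.85 = 6306.0 / 238.61 × 0.85 ≈ 22.5 mL/min
CrCl ≈ 22 mL/min → bracket < 40 mL/min.
17% of 600 mg = 102 mg → 100 mg

100 mg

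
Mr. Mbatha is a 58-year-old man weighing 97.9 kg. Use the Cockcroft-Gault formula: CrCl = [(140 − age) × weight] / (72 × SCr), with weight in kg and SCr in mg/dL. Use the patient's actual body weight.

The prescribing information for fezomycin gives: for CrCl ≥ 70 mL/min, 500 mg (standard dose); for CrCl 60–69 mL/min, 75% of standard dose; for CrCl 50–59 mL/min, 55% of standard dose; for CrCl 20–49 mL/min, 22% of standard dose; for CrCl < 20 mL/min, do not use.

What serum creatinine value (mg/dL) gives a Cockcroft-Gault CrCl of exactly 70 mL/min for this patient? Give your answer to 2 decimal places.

Standard dose requires CrCl ≥ 70 mL/min.
Set (140 − 58) × 97.9 / (72 × SCr) = 70
SCr = (140 − 58) × 97.9 / (72 × 70) = 1.593 mg/dL

1.59 mg/dL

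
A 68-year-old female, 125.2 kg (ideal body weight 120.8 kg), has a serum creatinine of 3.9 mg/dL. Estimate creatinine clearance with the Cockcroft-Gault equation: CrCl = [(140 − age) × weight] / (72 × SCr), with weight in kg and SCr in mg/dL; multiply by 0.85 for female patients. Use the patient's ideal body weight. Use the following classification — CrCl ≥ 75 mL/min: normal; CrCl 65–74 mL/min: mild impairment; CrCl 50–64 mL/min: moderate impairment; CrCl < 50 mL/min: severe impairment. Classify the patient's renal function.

CrCl = (140 − 68) × 120.8 / (72 × 3.9) × 0.85 = 8697.6 / 280.80 × 0.85 ≈ 26.3 mL/min
26 mL/min falls in the 'severe impairment' range.

severe impairment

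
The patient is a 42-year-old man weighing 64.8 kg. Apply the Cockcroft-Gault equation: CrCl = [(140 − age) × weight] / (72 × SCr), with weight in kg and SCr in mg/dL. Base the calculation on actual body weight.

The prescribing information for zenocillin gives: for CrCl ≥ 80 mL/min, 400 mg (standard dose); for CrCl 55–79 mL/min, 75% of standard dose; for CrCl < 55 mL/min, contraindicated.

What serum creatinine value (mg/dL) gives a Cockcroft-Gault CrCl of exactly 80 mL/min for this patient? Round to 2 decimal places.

Standard dose requires CrCl ≥ 80 mL/min.
Set (140 − 42) × 64.8 / (72 × SCr) = 80
SCr = (140 − 42) × 64.8 / (72 × 80) = 1.103 mg/dL

1.10 mg/dL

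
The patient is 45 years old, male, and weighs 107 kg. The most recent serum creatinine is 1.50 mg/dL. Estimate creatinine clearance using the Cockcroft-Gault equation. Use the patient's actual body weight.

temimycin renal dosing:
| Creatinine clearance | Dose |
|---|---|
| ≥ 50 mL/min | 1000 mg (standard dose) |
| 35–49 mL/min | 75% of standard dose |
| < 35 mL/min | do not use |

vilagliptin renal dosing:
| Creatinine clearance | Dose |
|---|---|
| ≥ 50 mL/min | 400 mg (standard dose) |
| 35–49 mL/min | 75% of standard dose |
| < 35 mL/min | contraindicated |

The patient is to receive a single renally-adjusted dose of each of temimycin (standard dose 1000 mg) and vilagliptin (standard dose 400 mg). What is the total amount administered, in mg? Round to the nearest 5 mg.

CrCl = (140 − 45) × 107 / (72 × 1.5) = 10165.0 / 108.00 ≈ 94.1 mL/min
CrCl ≈ 94 mL/min.
temimycin: ≥ 50 mL/min → 100% of 1000 mg = 1000 mg.
vilagliptin: ≥ 50 mL/min → 100% of 400 mg = 400 mg.
Total = 1000 + 400 = 1400 mg.

1400 mg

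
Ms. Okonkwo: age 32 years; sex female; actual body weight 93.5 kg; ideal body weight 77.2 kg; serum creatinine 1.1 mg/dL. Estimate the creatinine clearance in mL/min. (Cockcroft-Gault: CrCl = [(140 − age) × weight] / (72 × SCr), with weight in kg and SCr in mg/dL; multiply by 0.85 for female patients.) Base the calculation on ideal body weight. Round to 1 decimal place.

89.5 mL/min

CrCl = (140 − 32) × 77.2 / (72 × 1.1) × 0.85 = 8337.6 / 79.20 × 0.85 ≈ 89.5 mL/min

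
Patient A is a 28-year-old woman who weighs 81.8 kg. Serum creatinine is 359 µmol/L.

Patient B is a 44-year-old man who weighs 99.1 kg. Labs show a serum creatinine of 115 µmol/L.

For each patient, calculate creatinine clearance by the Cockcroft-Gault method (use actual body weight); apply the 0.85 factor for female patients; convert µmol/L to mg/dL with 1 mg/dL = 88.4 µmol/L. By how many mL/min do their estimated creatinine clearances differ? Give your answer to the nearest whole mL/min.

Patient A: SCr = 359 / 88.4 = 4.061 mg/dL
Patient A: CrCl = (140 − 28) × 81.8 / (72 × 4.061) × 0.85 = 9161.6 / 292.39 × 0.85 ≈ 26.6 mL/min
Patient B: SCr = 115 / 88.4 = 1.301 mg/dL
Patient B: CrCl = (140 − 44) × 99.1 / (72 × 1.301) = 9513.6 / 93.67 ≈ 101.6 mL/min
|26.6 − 101.6| = 75.0 mL/min

75 mL/min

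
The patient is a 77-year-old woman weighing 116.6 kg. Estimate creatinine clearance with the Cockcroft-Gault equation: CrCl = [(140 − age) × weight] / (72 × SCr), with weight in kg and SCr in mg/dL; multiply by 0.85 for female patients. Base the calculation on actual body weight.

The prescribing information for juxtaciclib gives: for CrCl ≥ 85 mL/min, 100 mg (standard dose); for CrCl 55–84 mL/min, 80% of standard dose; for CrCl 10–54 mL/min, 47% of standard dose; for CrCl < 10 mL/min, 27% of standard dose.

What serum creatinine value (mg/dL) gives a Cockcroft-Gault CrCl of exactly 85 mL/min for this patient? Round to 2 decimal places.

1.02 mg/dL

Standard dose requires CrCl ≥ 85 mL/min.
Set (140 − 77) × 116.6 × 0.85 / (72 × SCr) = 85
SCr = (140 − 77) × 116.6 × 0.85 / (72 × 85) = 1.020 mg/dL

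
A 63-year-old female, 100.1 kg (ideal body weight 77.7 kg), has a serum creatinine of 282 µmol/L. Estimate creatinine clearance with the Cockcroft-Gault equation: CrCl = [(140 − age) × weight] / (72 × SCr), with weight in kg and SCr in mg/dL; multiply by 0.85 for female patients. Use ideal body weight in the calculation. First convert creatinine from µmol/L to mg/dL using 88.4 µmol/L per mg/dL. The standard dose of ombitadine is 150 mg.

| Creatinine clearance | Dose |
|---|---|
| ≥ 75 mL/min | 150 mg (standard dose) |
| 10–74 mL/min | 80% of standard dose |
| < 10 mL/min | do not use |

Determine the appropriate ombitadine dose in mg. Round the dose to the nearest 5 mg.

SCr = 282 / 88.4 = 3.19 mg/dL
CrCl = (140 − 63) × 77.7 / (72 × 3.19) × 0.85 = 5982.9 / 229.68 × 0.85 ≈ 22.1 mL/min
CrCl ≈ 22 mL/min → bracket 10–74 mL/min.
80% of 150 mg = 120 mg

120 mg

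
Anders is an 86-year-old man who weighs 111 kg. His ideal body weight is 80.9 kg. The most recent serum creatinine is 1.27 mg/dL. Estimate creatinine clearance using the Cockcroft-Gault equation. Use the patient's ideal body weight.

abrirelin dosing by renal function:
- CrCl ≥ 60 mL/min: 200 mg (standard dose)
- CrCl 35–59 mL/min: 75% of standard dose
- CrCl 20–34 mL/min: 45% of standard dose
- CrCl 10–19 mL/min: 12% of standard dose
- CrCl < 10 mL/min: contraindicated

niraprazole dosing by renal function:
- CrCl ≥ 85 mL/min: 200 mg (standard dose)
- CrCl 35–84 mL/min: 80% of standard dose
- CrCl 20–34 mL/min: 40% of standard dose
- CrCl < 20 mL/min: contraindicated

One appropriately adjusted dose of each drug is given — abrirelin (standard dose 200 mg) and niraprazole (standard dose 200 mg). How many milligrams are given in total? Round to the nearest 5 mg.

CrCl = (140 − 86) × 80.9 / (72 × 1.27) = 4368.6 / 91.44 ≈ 47.8 mL/min
CrCl ≈ 48 mL/min.
abrirelin: 35–59 mL/min → 75% of 200 mg = 150 mg.
niraprazole: 35–84 mL/min → 80% of 200 mg = 160 mg.
Total = 150 + 160 = 310 mg.

310 mg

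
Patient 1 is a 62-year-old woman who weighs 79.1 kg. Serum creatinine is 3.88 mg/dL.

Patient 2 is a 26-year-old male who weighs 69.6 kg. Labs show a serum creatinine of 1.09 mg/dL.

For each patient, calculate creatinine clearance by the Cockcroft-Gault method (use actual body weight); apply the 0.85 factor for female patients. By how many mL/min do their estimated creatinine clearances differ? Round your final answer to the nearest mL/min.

Patient 1: CrCl = (140 − 62) × 79.1 / (72 × 3.88) × 0.85 = 6169.8 / 279.36 × 0.85 ≈ 18.8 mL/min
Patient 2: CrCl = (140 − 26) × 69.6 / (72 × 1.09) = 7934.4 / 78.48 ≈ 101.1 mL/min
|18.8 − 101.1| = 82.3 mL/min

82 mL/min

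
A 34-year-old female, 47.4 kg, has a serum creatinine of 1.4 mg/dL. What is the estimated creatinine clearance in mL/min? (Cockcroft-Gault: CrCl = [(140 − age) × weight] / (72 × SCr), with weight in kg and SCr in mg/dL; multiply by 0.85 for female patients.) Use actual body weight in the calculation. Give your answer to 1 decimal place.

42.4 mL/min

CrCl = (140 − 34) × 47.4 / (72 × 1.4) × 0.85 = 5024.4 / 100.80 × 0.85 ≈ 42.4 mL/min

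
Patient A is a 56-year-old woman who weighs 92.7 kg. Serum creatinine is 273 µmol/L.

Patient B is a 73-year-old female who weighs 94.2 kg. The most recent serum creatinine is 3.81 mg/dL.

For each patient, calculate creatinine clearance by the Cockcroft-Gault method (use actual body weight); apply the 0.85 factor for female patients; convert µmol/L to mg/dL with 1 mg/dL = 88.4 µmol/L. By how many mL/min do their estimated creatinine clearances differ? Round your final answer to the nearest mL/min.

Patient A: SCr = 273 / 88.4 = 3.088 mg/dL
Patient A: CrCl = (140 − 56) × 92.7 / (72 × 3.088) × 0.85 = 7786.8 / 222.34 × 0.85 ≈ 29.8 mL/min
Patient B: CrCl = (140 − 73) × 94.2 / (72 × 3.81) × 0.85 = 6311.4 / 274.32 × 0.85 ≈ 19.6 mL/min
|29.8 − 19.6| = 10.2 mL/min

10 mL/min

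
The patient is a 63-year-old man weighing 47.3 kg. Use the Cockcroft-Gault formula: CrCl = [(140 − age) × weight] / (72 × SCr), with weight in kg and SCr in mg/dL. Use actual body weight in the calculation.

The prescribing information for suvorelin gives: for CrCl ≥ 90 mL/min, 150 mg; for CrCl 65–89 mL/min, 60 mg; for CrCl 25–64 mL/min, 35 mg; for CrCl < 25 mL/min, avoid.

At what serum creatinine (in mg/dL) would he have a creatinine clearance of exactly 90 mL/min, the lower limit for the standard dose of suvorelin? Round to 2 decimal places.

Standard dose requires CrCl ≥ 90 mL/min.
Set (140 − 63) × 47.3 / (72 × SCr) = 90
SCr = (140 − 63) × 47.3 / (72 × 90) = 0.562 mg/dL

0.56 mg/dL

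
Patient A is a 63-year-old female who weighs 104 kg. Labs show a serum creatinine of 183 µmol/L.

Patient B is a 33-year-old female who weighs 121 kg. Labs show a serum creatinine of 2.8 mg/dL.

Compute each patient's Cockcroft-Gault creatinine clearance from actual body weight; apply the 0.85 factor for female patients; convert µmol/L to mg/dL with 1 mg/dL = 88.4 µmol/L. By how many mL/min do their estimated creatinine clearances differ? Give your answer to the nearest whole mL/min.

9 mL/min

Patient A: SCr = 183 / 88.4 = 2.07 mg/dL
Patient A: CrCl = (140 − 63) × 104 / (72 × 2.07) × 0.85 = 8008.0 / 149.04 × 0.85 ≈ 45.7 mL/min
Patient B: CrCl = (140 − 33) × 121 / (72 × 2.8) × 0.85 = 12947.0 / 201.60 × 0.85 ≈ 54.6 mL/min
|45.7 − 54.6| = 8.9 mL/min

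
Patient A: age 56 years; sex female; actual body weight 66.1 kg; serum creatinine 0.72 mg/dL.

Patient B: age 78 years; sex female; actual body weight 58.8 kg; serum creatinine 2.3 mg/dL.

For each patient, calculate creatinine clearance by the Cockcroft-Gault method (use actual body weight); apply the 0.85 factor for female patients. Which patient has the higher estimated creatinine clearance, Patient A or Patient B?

Patient A

Patient A: CrCl = (140 − 56) × 66.1 / (72 × 0.72) × 0.85 = 5552.4 / 51.84 × 0.85 ≈ 91.0 mL/min
Patient B: CrCl = (140 − 78) × 58.8 / (72 × 2.3) × 0.85 = 3645.6 / 165.60 × 0.85 ≈ 18.7 mL/min
91.0 vs 18.7 mL/min → Patient A is higher.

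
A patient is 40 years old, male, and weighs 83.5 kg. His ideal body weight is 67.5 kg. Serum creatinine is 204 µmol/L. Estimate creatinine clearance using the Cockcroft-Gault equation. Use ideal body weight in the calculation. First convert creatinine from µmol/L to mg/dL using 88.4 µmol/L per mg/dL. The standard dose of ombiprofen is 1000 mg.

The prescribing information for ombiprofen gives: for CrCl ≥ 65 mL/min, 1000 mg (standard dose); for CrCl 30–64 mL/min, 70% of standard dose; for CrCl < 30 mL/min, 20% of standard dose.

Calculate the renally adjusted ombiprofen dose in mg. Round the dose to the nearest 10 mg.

700 mg

SCr = 204 / 88.4 = 2.308 mg/dL
CrCl = (140 − 40) × 67.5 / (72 × 2.308) = 6750.0 / 166.18 ≈ 40.6 mL/min
CrCl ≈ 41 mL/min → bracket 30–64 mL/min.
70% of 1000 mg = 700 mg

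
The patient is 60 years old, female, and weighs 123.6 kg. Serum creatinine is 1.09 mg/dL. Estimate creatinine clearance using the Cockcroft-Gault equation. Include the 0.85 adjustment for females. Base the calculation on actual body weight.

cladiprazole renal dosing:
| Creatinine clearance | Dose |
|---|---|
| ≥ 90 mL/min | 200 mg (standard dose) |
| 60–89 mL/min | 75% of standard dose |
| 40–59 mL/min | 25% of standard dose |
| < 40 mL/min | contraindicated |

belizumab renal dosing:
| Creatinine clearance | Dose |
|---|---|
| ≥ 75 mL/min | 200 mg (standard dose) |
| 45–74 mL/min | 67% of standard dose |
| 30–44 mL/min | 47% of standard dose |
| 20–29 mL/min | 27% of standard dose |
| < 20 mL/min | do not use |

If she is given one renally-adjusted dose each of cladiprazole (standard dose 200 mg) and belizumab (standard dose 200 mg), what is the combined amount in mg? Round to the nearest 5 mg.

CrCl = (140 − 60) × 123.6 / (72 × 1.09) × 0.85 = 9888.0 / 78.48 × 0.85 ≈ 107.1 mL/min
CrCl ≈ 107 mL/min.
cladiprazole: ≥ 90 mL/min → 100% of 200 mg = 200 mg.
belizumab: ≥ 75 mL/min → 100% of 200 mg = 200 mg.
Total = 200 + 200 = 400 mg.

400 mg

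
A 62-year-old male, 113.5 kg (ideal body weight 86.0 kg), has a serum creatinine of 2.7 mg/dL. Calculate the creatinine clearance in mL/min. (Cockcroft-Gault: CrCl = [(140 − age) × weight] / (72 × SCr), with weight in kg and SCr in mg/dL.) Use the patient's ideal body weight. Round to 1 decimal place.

34.5 mL/min

CrCl = (140 − 62) × 86 / (72 × 2.7) = 6708.0 / 194.40 ≈ 34.5 mL/min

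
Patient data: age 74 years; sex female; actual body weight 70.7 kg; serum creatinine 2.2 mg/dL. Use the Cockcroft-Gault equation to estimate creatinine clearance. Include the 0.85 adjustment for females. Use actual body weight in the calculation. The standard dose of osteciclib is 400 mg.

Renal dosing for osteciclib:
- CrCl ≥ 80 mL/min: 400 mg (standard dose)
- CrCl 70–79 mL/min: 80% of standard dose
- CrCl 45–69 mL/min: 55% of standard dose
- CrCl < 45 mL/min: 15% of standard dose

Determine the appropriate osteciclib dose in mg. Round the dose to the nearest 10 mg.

CrCl = (140 − 74) × 70.7 / (72 × 2.2) × 0.85 = 4666.2 / 158.40 × 0.85 ≈ 25.0 mL/min
CrCl ≈ 25 mL/min → bracket < 45 mL/min.
15% of 400 mg = 60 mg

60 mg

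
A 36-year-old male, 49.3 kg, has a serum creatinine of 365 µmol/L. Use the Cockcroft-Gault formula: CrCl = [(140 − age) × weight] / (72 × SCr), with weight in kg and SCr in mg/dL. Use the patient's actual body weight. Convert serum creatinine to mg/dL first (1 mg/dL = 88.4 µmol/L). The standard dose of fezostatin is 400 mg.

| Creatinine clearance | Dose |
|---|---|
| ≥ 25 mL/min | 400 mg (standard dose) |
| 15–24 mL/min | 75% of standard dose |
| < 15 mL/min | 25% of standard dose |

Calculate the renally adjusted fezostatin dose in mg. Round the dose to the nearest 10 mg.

300 mg

SCr = 365 / 88.4 = 4.129 mg/dL
CrCl = (140 − 36) × 49.3 / (72 × 4.129) = 5127.2 / 297.29 ≈ 17.2 mL/min
CrCl ≈ 17 mL/min → bracket 15–24 mL/min.
75% of 400 mg = 300 mg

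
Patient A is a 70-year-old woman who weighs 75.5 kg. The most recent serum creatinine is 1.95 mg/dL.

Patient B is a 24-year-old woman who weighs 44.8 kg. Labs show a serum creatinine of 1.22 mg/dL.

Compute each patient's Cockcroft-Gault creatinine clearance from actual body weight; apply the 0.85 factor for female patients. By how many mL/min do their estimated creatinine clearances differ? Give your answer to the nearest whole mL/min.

Patient A: CrCl = (140 − 70) × 75.5 / (72 × 1.95) × 0.85 = 5285.0 / 140.40 × 0.85 ≈ 32.0 mL/min
Patient B: CrCl = (140 − 24) × 44.8 / (72 × 1.22) × 0.85 = 5196.8 / 87.84 × 0.85 ≈ 50.3 mL/min
|32.0 − 50.3| = 18.3 mL/min

18 mL/min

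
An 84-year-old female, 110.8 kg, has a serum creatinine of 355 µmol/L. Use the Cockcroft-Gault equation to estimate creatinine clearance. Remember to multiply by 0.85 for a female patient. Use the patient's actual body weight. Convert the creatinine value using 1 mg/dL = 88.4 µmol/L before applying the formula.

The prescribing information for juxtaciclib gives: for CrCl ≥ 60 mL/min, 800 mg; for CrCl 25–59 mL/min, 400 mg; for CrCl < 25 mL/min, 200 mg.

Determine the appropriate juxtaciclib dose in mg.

SCr = 355 / 88.4 = 4.016 mg/dL
CrCl = (140 − 84) × 110.8 / (72 × 4.016) × 0.85 = 6204.8 / 289.15 × 0.85 ≈ 18.2 mL/min
CrCl ≈ 18 mL/min → bracket < 25 mL/min.
Dose for this bracket: 200 mg.

200 mg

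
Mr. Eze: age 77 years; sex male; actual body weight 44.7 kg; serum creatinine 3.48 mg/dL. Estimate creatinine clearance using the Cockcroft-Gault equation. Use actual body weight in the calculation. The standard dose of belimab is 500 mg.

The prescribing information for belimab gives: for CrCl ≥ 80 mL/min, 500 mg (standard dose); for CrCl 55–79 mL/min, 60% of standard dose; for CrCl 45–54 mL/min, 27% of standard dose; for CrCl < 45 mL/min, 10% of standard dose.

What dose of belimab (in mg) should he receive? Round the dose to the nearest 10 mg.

50 mg

CrCl = (140 − 77) × 44.7 / (72 × 3.48) = 2816.1 / 250.56 ≈ 11.2 mL/min
CrCl ≈ 11 mL/min → bracket < 45 mL/min.
10% of 500 mg = 50 mg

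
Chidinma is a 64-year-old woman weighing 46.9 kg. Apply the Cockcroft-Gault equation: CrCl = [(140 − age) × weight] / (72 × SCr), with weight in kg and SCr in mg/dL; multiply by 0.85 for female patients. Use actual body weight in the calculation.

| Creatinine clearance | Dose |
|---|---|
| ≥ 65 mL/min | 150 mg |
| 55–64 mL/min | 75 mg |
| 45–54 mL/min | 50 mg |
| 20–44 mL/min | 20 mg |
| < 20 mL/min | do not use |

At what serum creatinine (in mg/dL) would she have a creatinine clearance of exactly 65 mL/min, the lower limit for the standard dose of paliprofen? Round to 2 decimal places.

0.65 mg/dL

Standard dose requires CrCl ≥ 65 mL/min.
Set (140 − 64) × 46.9 × 0.85 / (72 × SCr) = 65
SCr = (140 − 64) × 46.9 × 0.85 / (72 × 65) = 0.647 mg/dL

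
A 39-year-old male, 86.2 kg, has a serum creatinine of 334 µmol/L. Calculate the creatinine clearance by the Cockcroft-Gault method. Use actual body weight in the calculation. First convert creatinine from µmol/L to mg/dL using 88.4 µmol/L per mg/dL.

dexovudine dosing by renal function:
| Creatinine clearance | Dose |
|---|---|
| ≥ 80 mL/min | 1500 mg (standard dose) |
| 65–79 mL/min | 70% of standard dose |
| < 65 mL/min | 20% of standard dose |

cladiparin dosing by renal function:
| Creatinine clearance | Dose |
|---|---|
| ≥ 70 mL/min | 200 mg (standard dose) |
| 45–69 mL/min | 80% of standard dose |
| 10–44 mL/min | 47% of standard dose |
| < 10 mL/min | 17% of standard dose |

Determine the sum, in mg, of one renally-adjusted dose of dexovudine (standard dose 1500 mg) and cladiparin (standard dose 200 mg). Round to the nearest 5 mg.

SCr = 334 / 88.4 = 3.778 mg/dL
CrCl = (140 − 39) × 86.2 / (72 × 3.778) = 8706.2 / 272.02 ≈ 32.0 mL/min
CrCl ≈ 32 mL/min.
dexovudine: < 65 mL/min → 20% of 1500 mg = 300 mg.
cladiparin: 10–44 mL/min → 47% of 200 mg = 94 mg.
Total = 300 + 94 = 394 mg.

395 mg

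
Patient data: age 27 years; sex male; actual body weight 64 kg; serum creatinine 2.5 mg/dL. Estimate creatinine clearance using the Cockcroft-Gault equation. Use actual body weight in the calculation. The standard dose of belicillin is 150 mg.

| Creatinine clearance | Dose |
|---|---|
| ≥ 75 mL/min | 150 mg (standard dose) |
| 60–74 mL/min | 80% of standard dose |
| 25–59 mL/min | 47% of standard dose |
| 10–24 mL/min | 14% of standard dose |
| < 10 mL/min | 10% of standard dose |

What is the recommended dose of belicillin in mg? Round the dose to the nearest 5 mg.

70 mg

CrCl = (140 − 27) × 64 / (72 × 2.5) = 7232.0 / 180.00 ≈ 40.2 mL/min
CrCl ≈ 40 mL/min → bracket 25–59 mL/min.
47% of 150 mg = 70.5 mg → 70 mg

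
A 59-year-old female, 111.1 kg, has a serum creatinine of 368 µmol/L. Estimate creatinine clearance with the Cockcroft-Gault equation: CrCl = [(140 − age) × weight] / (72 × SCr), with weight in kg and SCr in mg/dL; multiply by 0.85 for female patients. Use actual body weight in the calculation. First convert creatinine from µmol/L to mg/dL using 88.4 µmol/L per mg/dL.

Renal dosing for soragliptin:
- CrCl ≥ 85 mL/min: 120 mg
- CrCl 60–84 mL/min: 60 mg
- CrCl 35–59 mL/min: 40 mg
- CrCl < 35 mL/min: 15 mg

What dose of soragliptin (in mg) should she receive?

15 mg

SCr = 368 / 88.4 = 4.163 mg/dL
CrCl = (140 − 59) × 111.1 / (72 × 4.163) × 0.85 = 8999.1 / 299.74 × 0.85 ≈ 25.5 mL/min
CrCl ≈ 26 mL/min → bracket < 35 mL/min.
Dose for this bracket: 15 mg.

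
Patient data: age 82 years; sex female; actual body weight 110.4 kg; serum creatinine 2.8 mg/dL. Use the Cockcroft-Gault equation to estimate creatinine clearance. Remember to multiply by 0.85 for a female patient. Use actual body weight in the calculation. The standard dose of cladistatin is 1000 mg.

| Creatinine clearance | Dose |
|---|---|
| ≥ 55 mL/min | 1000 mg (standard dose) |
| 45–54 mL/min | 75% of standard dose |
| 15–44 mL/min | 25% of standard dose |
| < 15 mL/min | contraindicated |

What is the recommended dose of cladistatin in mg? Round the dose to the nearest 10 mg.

250 mg

CrCl = (140 − 82) × 110.4 / (72 × 2.8) × 0.85 = 6403.2 / 201.60 × 0.85 ≈ 27.0 mL/min
CrCl ≈ 27 mL/min → bracket 15–44 mL/min.
25% of 1000 mg = 250 mg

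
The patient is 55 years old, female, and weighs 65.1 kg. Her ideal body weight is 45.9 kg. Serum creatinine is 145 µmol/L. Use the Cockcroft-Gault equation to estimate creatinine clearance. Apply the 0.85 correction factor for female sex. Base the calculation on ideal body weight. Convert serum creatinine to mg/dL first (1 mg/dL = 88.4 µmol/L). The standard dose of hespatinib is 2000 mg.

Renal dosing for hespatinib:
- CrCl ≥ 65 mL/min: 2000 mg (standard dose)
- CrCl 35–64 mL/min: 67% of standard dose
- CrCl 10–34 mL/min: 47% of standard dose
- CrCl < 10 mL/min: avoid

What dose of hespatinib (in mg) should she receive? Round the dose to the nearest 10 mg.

SCr = 145 / 88.4 = 1.64 mg/dL
CrCl = (140 − 55) × 45.9 / (72 × 1.64) × 0.85 = 3901.5 / 118.08 × 0.85 ≈ 28.1 mL/min
CrCl ≈ 28 mL/min → bracket 10–34 mL/min.
47% of 2000 mg = 940 mg

940 mg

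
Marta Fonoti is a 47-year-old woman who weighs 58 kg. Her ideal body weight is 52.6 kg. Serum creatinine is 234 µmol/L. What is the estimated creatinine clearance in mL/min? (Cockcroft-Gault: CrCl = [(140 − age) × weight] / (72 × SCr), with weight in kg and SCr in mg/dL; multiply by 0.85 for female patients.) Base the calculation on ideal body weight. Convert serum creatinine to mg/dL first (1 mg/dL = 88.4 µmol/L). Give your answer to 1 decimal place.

SCr = 234 / 88.4 = 2.647 mg/dL
CrCl = (140 − 47) × 52.6 / (72 × 2.647) × 0.85 = 4891.8 / 190.58 × 0.85 ≈ 21.8 mL/min

21.8 mL/min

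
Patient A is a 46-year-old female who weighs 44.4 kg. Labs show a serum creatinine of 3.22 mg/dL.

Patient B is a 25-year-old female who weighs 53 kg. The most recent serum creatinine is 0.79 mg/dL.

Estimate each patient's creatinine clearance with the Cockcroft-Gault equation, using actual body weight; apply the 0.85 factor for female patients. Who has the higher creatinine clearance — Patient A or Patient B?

Patient B

Patient A: CrCl = (140 − 46) × 44.4 / (72 × 3.22) × 0.85 = 4173.6 / 231.84 × 0.85 ≈ 15.3 mL/min
Patient B: CrCl = (140 − 25) × 53 / (72 × 0.79) × 0.85 = 6095.0 / 56.88 × 0.85 ≈ 91.1 mL/min
15.3 vs 91.1 mL/min → Patient B is higher.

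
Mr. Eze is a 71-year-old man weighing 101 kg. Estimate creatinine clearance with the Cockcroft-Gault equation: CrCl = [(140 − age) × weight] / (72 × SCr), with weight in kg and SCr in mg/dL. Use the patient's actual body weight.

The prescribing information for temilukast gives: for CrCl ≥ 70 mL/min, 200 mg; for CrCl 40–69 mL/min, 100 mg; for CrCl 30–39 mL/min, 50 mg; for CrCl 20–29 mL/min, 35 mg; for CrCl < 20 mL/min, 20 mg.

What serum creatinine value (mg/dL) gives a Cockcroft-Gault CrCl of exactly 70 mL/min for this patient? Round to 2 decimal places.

Standard dose requires CrCl ≥ 70 mL/min.
Set (140 − 71) × 101 / (72 × SCr) = 70
SCr = (140 − 71) × 101 / (72 × 70) = 1.383 mg/dL

1.38 mg/dL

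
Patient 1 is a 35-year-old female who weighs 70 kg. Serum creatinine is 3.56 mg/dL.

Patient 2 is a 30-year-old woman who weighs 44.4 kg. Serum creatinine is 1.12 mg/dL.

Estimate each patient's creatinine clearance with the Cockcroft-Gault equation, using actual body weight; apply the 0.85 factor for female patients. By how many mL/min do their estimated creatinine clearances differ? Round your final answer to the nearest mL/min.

Patient 1: CrCl = (140 − 35) × 70 / (72 × 3.56) × 0.85 = 7350.0 / 256.32 × 0.85 ≈ 24.4 mL/min
Patient 2: CrCl = (140 − 30) × 44.4 / (72 × 1.12) × 0.85 = 4884.0 / 80.64 × 0.85 ≈ 51.5 mL/min
|24.4 − 51.5| = 27.1 mL/min

27 mL/min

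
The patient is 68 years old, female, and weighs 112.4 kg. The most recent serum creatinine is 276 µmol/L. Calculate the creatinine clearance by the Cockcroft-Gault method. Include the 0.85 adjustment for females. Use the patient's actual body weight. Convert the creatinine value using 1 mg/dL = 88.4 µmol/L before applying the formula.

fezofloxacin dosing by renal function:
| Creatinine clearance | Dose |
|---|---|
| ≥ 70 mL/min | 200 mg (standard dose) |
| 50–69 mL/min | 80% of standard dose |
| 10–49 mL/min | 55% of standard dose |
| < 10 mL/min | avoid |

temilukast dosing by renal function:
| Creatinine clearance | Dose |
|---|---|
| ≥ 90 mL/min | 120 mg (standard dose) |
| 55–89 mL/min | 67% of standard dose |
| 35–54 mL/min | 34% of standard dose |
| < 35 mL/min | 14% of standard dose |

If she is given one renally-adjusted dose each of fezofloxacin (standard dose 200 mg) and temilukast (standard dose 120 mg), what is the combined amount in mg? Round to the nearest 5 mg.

125 mg

SCr = 276 / 88.4 = 3.122 mg/dL
CrCl = (140 − 68) × 112.4 / (72 × 3.122) × 0.85 = 8092.8 / 224.78 × 0.85 ≈ 30.6 mL/min
CrCl ≈ 31 mL/min.
fezofloxacin: 10–49 mL/min → 55% of 200 mg = 110 mg.
temilukast: < 35 mL/min → 14% of 120 mg = 16.8 mg.
Total = 110 + 16.8 = 126.8 mg.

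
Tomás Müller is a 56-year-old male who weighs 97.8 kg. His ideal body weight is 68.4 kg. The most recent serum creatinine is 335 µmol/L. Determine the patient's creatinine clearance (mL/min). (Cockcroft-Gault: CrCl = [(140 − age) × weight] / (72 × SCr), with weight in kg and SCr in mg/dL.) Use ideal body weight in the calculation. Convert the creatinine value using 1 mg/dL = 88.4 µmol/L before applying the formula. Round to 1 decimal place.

SCr = 335 / 88.4 = 3.79 mg/dL
CrCl = (140 − 56) × 68.4 / (72 × 3.79) = 5745.6 / 272.88 ≈ 21.1 mL/min

21.1 mL/min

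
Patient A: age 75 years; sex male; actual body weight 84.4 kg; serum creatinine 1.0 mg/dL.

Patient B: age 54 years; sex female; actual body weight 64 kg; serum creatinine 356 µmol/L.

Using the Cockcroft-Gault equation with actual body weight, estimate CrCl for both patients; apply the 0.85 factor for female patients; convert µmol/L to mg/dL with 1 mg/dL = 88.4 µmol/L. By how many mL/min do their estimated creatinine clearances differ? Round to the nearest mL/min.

60 mL/min

Patient A: CrCl = (140 − 75) × 84.4 / (72 × 1) = 5486.0 / 72.00 ≈ 76.2 mL/min
Patient B: SCr = 356 / 88.4 = 4.027 mg/dL
Patient B: CrCl = (140 − 54) × 64 / (72 × 4.027) × 0.85 = 5504.0 / 289.94 × 0.85 ≈ 16.1 mL/min
|76.2 − 16.1| = 60.1 mL/min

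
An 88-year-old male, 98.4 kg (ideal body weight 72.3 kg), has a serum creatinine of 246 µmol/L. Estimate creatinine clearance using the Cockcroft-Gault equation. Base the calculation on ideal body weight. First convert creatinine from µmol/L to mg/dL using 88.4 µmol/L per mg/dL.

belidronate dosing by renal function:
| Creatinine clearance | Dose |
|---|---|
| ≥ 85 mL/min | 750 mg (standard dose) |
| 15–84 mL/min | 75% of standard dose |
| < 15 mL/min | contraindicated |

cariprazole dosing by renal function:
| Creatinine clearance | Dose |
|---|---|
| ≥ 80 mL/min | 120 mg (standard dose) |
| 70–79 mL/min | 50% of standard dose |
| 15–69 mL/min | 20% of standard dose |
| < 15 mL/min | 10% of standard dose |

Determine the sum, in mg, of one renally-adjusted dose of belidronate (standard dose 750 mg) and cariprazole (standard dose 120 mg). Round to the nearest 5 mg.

585 mg

SCr = 246 / 88.4 = 2.783 mg/dL
CrCl = (140 − 88) × 72.3 / (72 × 2.783) = 3759.6 / 200.38 ≈ 18.8 mL/min
CrCl ≈ 19 mL/min.
belidronate: 15–84 mL/min → 75% of 750 mg = 562.5 mg.
cariprazole: 15–69 mL/min → 20% of 120 mg = 24 mg.
Total = 562.5 + 24 = 586.5 mg.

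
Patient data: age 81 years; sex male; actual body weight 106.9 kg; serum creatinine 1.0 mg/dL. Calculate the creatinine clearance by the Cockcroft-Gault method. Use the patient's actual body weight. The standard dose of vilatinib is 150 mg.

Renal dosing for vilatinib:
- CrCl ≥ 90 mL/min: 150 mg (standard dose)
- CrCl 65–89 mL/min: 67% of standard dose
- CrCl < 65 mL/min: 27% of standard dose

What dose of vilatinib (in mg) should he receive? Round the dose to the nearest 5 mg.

100 mg

CrCl = (140 − 81) × 106.9 / (72 × 1) = 6307.1 / 72.00 ≈ 87.6 mL/min
CrCl ≈ 88 mL/min → bracket 65–89 mL/min.
67% of 150 mg = 100.5 mg → 100 mg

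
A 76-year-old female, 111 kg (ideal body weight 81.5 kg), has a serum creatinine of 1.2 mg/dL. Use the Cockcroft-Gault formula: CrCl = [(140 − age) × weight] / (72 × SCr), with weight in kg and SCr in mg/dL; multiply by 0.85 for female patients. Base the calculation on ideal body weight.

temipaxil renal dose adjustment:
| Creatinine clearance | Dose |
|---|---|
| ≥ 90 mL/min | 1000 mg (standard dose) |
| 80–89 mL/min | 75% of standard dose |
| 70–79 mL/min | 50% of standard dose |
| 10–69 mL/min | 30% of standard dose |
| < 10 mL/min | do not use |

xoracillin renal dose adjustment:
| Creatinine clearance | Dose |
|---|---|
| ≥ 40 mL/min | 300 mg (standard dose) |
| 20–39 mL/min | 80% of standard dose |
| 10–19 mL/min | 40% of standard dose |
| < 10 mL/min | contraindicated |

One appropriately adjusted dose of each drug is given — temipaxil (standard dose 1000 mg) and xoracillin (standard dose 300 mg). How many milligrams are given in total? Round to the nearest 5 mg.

CrCl = (140 − 76) × 81.5 / (72 × 1.2) × 0.85 = 5216.0 / 86.40 × 0.85 ≈ 51.3 mL/min
CrCl ≈ 51 mL/min.
temipaxil: 10–69 mL/min → 30% of 1000 mg = 300 mg.
xoracillin: ≥ 40 mL/min → 100% of 300 mg = 300 mg.
Total = 300 + 300 = 600 mg.

600 mg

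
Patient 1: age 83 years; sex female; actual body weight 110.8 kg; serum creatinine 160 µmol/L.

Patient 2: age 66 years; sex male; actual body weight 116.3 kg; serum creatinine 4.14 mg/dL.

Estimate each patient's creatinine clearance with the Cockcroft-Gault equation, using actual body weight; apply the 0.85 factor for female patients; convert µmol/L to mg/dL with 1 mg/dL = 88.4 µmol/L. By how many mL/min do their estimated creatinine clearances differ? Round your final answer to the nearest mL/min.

12 mL/min

Patient 1: SCr = 160 / 88.4 = 1.81 mg/dL
Patient 1: CrCl = (140 − 83) × 110.8 / (72 × 1.81) × 0.85 = 6315.6 / 130.32 × 0.85 ≈ 41.2 mL/min
Patient 2: CrCl = (140 − 66) × 116.3 / (72 × 4.14) = 8606.2 / 298.08 ≈ 28.9 mL/min
|41.2 − 28.9| = 12.3 mL/min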